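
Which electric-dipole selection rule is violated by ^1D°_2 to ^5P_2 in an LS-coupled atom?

the ΔS = 0 rule

Initial level: S=0, L=2, J=2, parity odd. Final level: S=2, L=1, J=2, parity even.
Parity must change: odd → even — ok.
ΔS = 0: S: 0 → 2 — fails.
ΔJ = 0, ±1 (not J=0↔0): J: 2 → 2, ΔJ = +0 — ok.
ΔL = 0, ±1 (not L=0↔0): L: 2 → 1, ΔL = -1 — ok.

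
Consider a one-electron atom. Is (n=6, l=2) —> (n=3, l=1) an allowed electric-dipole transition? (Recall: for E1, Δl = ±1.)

Initial l = 2, final l = 1, so Δl = -1. E1 requires Δl = ±1: satisfied.
All E1 selection rules are satisfied.

allowed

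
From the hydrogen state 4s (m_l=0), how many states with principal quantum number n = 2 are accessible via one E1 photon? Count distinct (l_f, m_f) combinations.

E1 requires Δl = ±1, so l_f ∈ {-1, 1}; with 0 ≤ l_f ≤ n_f−1 = 1, the allowed l_f values are {1}.
For l_f = 1: m_f ∈ {m_i−1, m_i, m_i+1} ∩ [−1, 1] = {-1, 0, 1} → 3 states.
Total: 3.

3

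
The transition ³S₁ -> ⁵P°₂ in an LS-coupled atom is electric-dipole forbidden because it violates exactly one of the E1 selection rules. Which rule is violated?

ΔL = 0, ±1 (not L=0↔0): L: 0 → 1, ΔL = +1 — passes.
ΔS = 0: S: 1 → 2 — fails.
Parity must change: even → odd — passes.
ΔJ = 0, ±1 (not J=0↔0): J: 1 → 2, ΔJ = +1 — passes.

the ΔS = 0 rule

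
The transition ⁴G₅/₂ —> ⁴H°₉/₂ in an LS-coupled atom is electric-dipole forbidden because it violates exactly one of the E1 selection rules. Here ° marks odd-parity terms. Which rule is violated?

Initial level: S=3/2, L=4, J=5/2, parity even. Final level: S=3/2, L=5, J=9/2, parity odd.
ΔS = 0: S: 3/2 → 3/2 — passes.
ΔL = 0, ±1 (not L=0↔0): L: 4 → 5, ΔL = +1 — passes.
ΔJ = 0, ±1 (not J=0↔0): J: 5/2 → 9/2, ΔJ = +2 — fails.
Parity must change: even → odd — passes.

the ΔJ = 0, ±1 rule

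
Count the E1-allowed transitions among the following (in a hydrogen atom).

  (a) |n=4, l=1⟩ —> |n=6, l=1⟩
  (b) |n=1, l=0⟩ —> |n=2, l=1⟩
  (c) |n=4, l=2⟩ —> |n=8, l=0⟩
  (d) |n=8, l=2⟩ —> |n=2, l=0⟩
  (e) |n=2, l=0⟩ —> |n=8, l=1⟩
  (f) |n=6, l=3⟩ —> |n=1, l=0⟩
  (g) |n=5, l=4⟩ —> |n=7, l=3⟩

3

(a) forbidden — Δl = +0 (E1 requires Δl = ±1)
(b) allowed
(c) forbidden — Δl = -2 (E1 requires Δl = ±1)
(d) forbidden — Δl = -2 (E1 requires Δl = ±1)
(e) allowed
(f) forbidden — Δl = -3 (E1 requires Δl = ±1)
(g) allowed
Total allowed: 3 of 7.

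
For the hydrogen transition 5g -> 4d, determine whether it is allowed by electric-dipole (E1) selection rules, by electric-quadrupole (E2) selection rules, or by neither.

E2

Δl = 2 − 4 = -2; l_i + l_f = 6.
E1 (Δl = ±1): not satisfied.
E2 (Δl = 0,±2, l_i+l_f ≥ 2): satisfied.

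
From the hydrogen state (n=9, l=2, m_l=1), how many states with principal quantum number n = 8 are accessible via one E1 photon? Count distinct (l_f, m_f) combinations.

E1 requires Δl = ±1, so l_f ∈ {1, 3}; with 0 ≤ l_f ≤ n_f−1 = 7, the allowed l_f values are {1, 3}.
For l_f = 1: m_f ∈ {m_i−1, m_i, m_i+1} ∩ [−1, 1] = {0, 1} → 2 states.
For l_f = 3: m_f ∈ {m_i−1, m_i, m_i+1} ∩ [−3, 3] = {0, 1, 2} → 3 states.
Total: 5.

5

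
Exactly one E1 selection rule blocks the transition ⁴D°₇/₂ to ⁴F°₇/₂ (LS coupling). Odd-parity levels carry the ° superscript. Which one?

Initial level: S=3/2, L=2, J=7/2, parity odd. Final level: S=3/2, L=3, J=7/2, parity odd.
Parity must change: odd → odd — fails.
ΔS = 0: S: 3/2 → 3/2 — passes.
ΔL = 0, ±1 (not L=0↔0): L: 2 → 3, ΔL = +1 — passes.
ΔJ = 0, ±1 (not J=0↔0): J: 7/2 → 7/2, ΔJ = +0 — passes.

parity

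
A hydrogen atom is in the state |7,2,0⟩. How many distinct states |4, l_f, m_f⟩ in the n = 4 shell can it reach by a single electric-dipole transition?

E1 requires Δl = ±1, so l_f ∈ {1, 3}; with 0 ≤ l_f ≤ n_f−1 = 3, the allowed l_f values are {1, 3}.
For l_f = 1: m_f ∈ {m_i−1, m_i, m_i+1} ∩ [−1, 1] = {-1, 0, 1} → 3 states.
For l_f = 3: m_f ∈ {m_i−1, m_i, m_i+1} ∩ [−3, 3] = {-1, 0, 1} → 3 states.
Total: 6.

6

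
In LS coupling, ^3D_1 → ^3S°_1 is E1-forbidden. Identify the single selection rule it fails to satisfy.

the ΔL = 0, ±1 rule

Parity must change: even → odd — ok.
ΔS = 0: S: 1 → 1 — ok.
ΔL = 0, ±1 (not L=0↔0): L: 2 → 0, ΔL = -2 — fails.
ΔJ = 0, ±1 (not J=0↔0): J: 1 → 1, ΔJ = +0 — ok.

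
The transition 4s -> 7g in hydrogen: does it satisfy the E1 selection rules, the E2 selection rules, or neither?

neither

Δl = 4 − 0 = +4; l_i + l_f = 4.
E1 (Δl = ±1): not satisfied.
E2 (Δl = 0,±2, l_i+l_f ≥ 2): not satisfied.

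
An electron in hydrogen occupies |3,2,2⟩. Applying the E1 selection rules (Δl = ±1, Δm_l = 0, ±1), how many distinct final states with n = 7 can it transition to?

E1 requires Δl = ±1, so l_f ∈ {1, 3}; with 0 ≤ l_f ≤ n_f−1 = 6, the allowed l_f values are {1, 3}.
For l_f = 1: m_f ∈ {m_i−1, m_i, m_i+1} ∩ [−1, 1] = {1} → 1 state.
For l_f = 3: m_f ∈ {m_i−1, m_i, m_i+1} ∩ [−3, 3] = {1, 2, 3} → 3 states.
Total: 4.

4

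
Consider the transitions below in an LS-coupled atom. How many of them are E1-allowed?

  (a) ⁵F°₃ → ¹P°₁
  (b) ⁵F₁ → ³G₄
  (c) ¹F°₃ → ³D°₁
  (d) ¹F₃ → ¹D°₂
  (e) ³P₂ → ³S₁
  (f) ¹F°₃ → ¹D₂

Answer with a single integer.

(a) forbidden (parity, ΔS, ΔL, ΔJ fail)
(b) forbidden (parity, ΔS, ΔJ fail)
(c) forbidden (parity, ΔS, ΔJ fail)
(d) allowed
(e) forbidden (parity fails)
(f) allowed
Total allowed: 2 of 6.

2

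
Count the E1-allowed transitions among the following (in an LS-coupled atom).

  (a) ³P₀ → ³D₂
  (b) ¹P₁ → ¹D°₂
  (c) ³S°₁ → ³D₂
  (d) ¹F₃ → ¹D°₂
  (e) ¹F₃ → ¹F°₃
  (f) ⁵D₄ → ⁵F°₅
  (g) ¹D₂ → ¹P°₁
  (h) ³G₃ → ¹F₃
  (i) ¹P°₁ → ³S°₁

(a) forbidden (parity, ΔJ fail)
(b) allowed
(c) forbidden (ΔL fails)
(d) allowed
(e) allowed
(f) allowed
(g) allowed
(h) forbidden (parity, ΔS fail)
(i) forbidden (parity, ΔS fail)
Total allowed: 5 of 9.

5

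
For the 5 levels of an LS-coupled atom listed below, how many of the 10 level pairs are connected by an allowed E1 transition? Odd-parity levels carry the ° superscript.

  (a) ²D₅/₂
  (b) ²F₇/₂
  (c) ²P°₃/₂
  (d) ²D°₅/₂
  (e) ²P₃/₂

(a)–(b): forbidden (parity).
(a)–(c): allowed.
(a)–(d): allowed.
(a)–(e): forbidden (parity).
(b)–(c): forbidden (ΔL, ΔJ).
(b)–(d): allowed.
(b)–(e): forbidden (parity, ΔL, ΔJ).
(c)–(d): forbidden (parity).
(c)–(e): allowed.
(d)–(e): allowed.
Allowed pairs: 5 of 10.

5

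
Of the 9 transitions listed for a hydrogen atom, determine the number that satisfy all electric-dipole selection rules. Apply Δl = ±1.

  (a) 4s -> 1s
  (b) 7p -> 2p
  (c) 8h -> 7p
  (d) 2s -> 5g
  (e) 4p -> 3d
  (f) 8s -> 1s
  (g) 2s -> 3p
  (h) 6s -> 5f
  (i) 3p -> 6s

3

(a) forbidden — Δl = +0 (E1 requires Δl = ±1)
(b) forbidden — Δl = +0 (E1 requires Δl = ±1)
(c) forbidden — Δl = -4 (E1 requires Δl = ±1)
(d) forbidden — Δl = +4 (E1 requires Δl = ±1)
(e) allowed
(f) forbidden — Δl = +0 (E1 requires Δl = ±1)
(g) allowed
(h) forbidden — Δl = +3 (E1 requires Δl = ±1)
(i) allowed
Total allowed: 3 of 9.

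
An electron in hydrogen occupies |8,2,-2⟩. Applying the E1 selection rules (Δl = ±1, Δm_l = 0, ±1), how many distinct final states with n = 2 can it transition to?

E1 requires Δl = ±1, so l_f ∈ {1, 3}; with 0 ≤ l_f ≤ n_f−1 = 1, the allowed l_f values are {1}.
For l_f = 1: m_f ∈ {m_i−1, m_i, m_i+1} ∩ [−1, 1] = {-1} → 1 state.
Total: 1.

1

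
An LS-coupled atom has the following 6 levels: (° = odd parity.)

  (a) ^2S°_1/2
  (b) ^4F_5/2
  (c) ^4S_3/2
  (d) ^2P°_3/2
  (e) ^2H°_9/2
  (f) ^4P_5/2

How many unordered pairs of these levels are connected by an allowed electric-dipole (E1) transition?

(a)–(b): forbidden (ΔS, ΔL, ΔJ).
(a)–(c): forbidden (ΔS, ΔL).
(a)–(d): forbidden (parity).
(a)–(e): forbidden (parity, ΔL, ΔJ).
(a)–(f): forbidden (ΔS, ΔJ).
(b)–(c): forbidden (parity, ΔL).
(b)–(d): forbidden (ΔS, ΔL).
(b)–(e): forbidden (ΔS, ΔL, ΔJ).
(b)–(f): forbidden (parity, ΔL).
(c)–(d): forbidden (ΔS).
(c)–(e): forbidden (ΔS, ΔL, ΔJ).
(c)–(f): forbidden (parity).
(d)–(e): forbidden (parity, ΔL, ΔJ).
(d)–(f): forbidden (ΔS).
(e)–(f): forbidden (ΔS, ΔL, ΔJ).
Allowed pairs: 0 of 15.

0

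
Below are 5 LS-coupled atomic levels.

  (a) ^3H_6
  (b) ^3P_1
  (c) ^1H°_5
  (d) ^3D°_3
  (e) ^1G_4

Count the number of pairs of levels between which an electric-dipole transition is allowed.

1

(a)–(b): forbidden (parity, ΔL, ΔJ).
(a)–(c): forbidden (ΔS).
(a)–(d): forbidden (ΔL, ΔJ).
(a)–(e): forbidden (parity, ΔS, ΔJ).
(b)–(c): forbidden (ΔS, ΔL, ΔJ).
(b)–(d): forbidden (ΔJ).
(b)–(e): forbidden (parity, ΔS, ΔL, ΔJ).
(c)–(d): forbidden (parity, ΔS, ΔL, ΔJ).
(c)–(e): allowed.
(d)–(e): forbidden (ΔS, ΔL).
Allowed pairs: 1 of 10.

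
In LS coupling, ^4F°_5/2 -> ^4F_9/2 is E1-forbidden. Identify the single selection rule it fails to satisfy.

ΔJ = 0, ±1 (not J=0↔0): J: 5/2 → 9/2, ΔJ = +2 — ✗.
ΔL = 0, ±1 (not L=0↔0): L: 3 → 3, ΔL = +0 — ✓.
Parity must change: odd → even — ✓.
ΔS = 0: S: 3/2 → 3/2 — ✓.

the ΔJ = 0, ±1 rule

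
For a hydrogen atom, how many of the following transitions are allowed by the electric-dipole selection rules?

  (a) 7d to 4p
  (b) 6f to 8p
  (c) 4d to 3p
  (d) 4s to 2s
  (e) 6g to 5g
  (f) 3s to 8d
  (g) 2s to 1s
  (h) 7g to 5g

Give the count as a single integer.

(a) allowed
(b) forbidden — Δl = -2 (E1 requires Δl = ±1)
(c) allowed
(d) forbidden — Δl = +0 (E1 requires Δl = ±1)
(e) forbidden — Δl = +0 (E1 requires Δl = ±1)
(f) forbidden — Δl = +2 (E1 requires Δl = ±1)
(g) forbidden — Δl = +0 (E1 requires Δl = ±1)
(h) forbidden — Δl = +0 (E1 requires Δl = ±1)
Total allowed: 2 of 8.

2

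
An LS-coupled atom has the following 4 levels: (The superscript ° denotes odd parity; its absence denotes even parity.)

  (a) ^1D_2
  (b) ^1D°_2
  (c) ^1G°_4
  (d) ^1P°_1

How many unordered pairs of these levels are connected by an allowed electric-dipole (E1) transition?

(a)–(b): allowed.
(a)–(c): forbidden (ΔL, ΔJ).
(a)–(d): allowed.
(b)–(c): forbidden (parity, ΔL, ΔJ).
(b)–(d): forbidden (parity).
(c)–(d): forbidden (parity, ΔL, ΔJ).
Allowed pairs: 2 of 6.

2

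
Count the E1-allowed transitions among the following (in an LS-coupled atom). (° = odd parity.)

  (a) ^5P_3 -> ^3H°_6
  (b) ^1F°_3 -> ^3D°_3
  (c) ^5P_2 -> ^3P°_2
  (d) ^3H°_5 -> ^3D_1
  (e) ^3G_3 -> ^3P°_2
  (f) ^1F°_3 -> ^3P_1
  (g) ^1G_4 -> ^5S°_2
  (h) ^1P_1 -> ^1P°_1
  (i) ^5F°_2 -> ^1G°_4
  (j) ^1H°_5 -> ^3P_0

1

(a) forbidden (ΔS, ΔL, ΔJ fail)
(b) forbidden (parity, ΔS fail)
(c) forbidden (ΔS fails)
(d) forbidden (ΔL, ΔJ fail)
(e) forbidden (ΔL fails)
(f) forbidden (ΔS, ΔL, ΔJ fail)
(g) forbidden (ΔS, ΔL, ΔJ fail)
(h) allowed
(i) forbidden (parity, ΔS, ΔJ fail)
(j) forbidden (ΔS, ΔL, ΔJ fail)
Total allowed: 1 of 10.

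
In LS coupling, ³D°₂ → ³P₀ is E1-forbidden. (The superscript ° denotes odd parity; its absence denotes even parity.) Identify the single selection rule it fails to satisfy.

Reading off the term symbols: S 1→1, L 2→1, J 2→0, parity odd→even.
Parity must change: odd → even — ok.
ΔS = 0: S: 1 → 1 — ok.
ΔL = 0, ±1 (not L=0↔0): L: 2 → 1, ΔL = -1 — ok.
ΔJ = 0, ±1 (not J=0↔0): J: 2 → 0, ΔJ = -2 — fails.

the ΔJ = 0, ±1 rule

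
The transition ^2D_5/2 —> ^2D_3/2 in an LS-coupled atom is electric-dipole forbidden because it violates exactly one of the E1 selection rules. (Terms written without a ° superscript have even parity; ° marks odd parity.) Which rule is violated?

parity

Reading off the term symbols: S 1/2→1/2, L 2→2, J 5/2→3/2, parity even→even.
Parity must change: even → even — ✗.
ΔS = 0: S: 1/2 → 1/2 — ✓.
ΔL = 0, ±1 (not L=0↔0): L: 2 → 2, ΔL = +0 — ✓.
ΔJ = 0, ±1 (not J=0↔0): J: 5/2 → 3/2, ΔJ = -1 — ✓.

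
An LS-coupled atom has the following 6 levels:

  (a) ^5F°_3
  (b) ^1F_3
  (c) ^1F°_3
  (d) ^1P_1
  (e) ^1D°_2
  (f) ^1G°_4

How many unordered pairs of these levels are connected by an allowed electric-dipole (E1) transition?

(a)–(b): forbidden (ΔS).
(a)–(c): forbidden (parity, ΔS).
(a)–(d): forbidden (ΔS, ΔL, ΔJ).
(a)–(e): forbidden (parity, ΔS).
(a)–(f): forbidden (parity, ΔS).
(b)–(c): allowed.
(b)–(d): forbidden (parity, ΔL, ΔJ).
(b)–(e): allowed.
(b)–(f): allowed.
(c)–(d): forbidden (ΔL, ΔJ).
(c)–(e): forbidden (parity).
(c)–(f): forbidden (parity).
(d)–(e): allowed.
(d)–(f): forbidden (ΔL, ΔJ).
(e)–(f): forbidden (parity, ΔL, ΔJ).
Allowed pairs: 4 of 15.

4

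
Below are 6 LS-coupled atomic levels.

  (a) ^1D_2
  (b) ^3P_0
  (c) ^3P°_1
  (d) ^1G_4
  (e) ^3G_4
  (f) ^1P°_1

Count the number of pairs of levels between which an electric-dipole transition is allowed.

(a)–(b): forbidden (parity, ΔS, ΔJ).
(a)–(c): forbidden (ΔS).
(a)–(d): forbidden (parity, ΔL, ΔJ).
(a)–(e): forbidden (parity, ΔS, ΔL, ΔJ).
(a)–(f): allowed.
(b)–(c): allowed.
(b)–(d): forbidden (parity, ΔS, ΔL, ΔJ).
(b)–(e): forbidden (parity, ΔL, ΔJ).
(b)–(f): forbidden (ΔS).
(c)–(d): forbidden (ΔS, ΔL, ΔJ).
(c)–(e): forbidden (ΔL, ΔJ).
(c)–(f): forbidden (parity, ΔS).
(d)–(e): forbidden (parity, ΔS).
(d)–(f): forbidden (ΔL, ΔJ).
(e)–(f): forbidden (ΔS, ΔL, ΔJ).
Allowed pairs: 2 of 15.

2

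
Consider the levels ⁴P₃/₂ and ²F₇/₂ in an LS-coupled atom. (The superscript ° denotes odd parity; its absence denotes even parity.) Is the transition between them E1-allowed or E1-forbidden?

Initial level: S=3/2, L=1, J=3/2, parity even. Final level: S=1/2, L=3, J=7/2, parity even.
Parity must change: even → even — violated.
ΔS = 0: S: 3/2 → 1/2 — violated.
ΔL = 0, ±1 (not L=0↔0): L: 1 → 3, ΔL = +2 — violated.
ΔJ = 0, ±1 (not J=0↔0): J: 3/2 → 7/2, ΔJ = +2 — violated.
Rule(s) violated: parity, ΔS, ΔL, ΔJ.

forbidden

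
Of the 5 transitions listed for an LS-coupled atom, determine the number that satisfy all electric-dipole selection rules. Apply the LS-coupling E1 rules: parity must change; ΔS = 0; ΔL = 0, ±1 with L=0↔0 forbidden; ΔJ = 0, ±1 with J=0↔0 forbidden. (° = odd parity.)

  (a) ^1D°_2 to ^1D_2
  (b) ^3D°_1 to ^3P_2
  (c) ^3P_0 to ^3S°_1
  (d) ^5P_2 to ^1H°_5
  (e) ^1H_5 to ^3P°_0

3

(a) allowed
(b) allowed
(c) allowed
(d) forbidden (ΔS, ΔL, ΔJ fail)
(e) forbidden (ΔS, ΔL, ΔJ fail)
Total allowed: 3 of 5.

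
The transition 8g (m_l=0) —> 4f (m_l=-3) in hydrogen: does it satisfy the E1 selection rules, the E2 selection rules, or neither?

Δl = 3 − 4 = -1; l_i + l_f = 7.
Δm_l = -3.
E1 (Δl = ±1, |Δm_l| ≤ 1): not satisfied.
E2 (Δl = 0,±2, l_i+l_f ≥ 2, |Δm_l| ≤ 2): not satisfied.

neither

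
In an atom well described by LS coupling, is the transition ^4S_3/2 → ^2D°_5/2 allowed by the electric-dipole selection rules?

forbidden

Parity must change: even → odd — satisfied.
ΔS = 0: S: 3/2 → 1/2 — violated.
ΔL = 0, ±1 (not L=0↔0): L: 0 → 2, ΔL = +2 — violated.
ΔJ = 0, ±1 (not J=0↔0): J: 3/2 → 5/2, ΔJ = +1 — satisfied.
Rule(s) violated: ΔS, ΔL.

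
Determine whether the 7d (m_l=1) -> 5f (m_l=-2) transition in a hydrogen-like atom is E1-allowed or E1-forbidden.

forbidden

Initial l = 2, final l = 3, so Δl = +1. E1 requires Δl = ±1: ok.
m_l: 1 → -2 (Δm_l = -3). |Δm_l| ≤ 1 fails.
The transition is electric-dipole forbidden.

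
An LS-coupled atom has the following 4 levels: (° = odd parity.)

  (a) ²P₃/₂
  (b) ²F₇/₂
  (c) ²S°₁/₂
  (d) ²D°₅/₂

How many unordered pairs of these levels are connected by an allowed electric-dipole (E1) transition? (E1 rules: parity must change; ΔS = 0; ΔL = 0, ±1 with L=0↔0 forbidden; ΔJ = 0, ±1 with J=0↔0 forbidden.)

(a)–(b): forbidden (parity, ΔL, ΔJ).
(a)–(c): allowed.
(a)–(d): allowed.
(b)–(c): forbidden (ΔL, ΔJ).
(b)–(d): allowed.
(c)–(d): forbidden (parity, ΔL, ΔJ).
Allowed pairs: 3 of 6.

3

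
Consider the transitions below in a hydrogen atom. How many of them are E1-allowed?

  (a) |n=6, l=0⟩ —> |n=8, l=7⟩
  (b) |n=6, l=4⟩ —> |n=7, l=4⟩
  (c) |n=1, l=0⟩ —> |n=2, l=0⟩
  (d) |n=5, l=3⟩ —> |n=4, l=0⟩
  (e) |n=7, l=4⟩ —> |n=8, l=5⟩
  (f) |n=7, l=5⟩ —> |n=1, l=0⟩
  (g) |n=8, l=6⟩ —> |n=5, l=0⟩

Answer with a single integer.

1

(a) forbidden — Δl = +7 (E1 requires Δl = ±1)
(b) forbidden — Δl = +0 (E1 requires Δl = ±1)
(c) forbidden — Δl = +0 (E1 requires Δl = ±1)
(d) forbidden — Δl = -3 (E1 requires Δl = ±1)
(e) allowed
(f) forbidden — Δl = -5 (E1 requires Δl = ±1)
(g) forbidden — Δl = -6 (E1 requires Δl = ±1)
Total allowed: 1 of 7.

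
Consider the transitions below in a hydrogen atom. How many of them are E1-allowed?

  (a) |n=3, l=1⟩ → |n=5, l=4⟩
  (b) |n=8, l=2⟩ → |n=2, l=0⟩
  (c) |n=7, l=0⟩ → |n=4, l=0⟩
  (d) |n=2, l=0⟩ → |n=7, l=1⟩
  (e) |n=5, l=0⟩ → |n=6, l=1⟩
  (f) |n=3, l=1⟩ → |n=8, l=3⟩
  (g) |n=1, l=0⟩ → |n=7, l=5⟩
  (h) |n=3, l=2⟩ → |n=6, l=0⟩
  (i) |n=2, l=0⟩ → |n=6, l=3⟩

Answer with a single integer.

2

(a) forbidden — Δl = +3 (E1 requires Δl = ±1)
(b) forbidden — Δl = -2 (E1 requires Δl = ±1)
(c) forbidden — Δl = +0 (E1 requires Δl = ±1)
(d) allowed
(e) allowed
(f) forbidden — Δl = +2 (E1 requires Δl = ±1)
(g) forbidden — Δl = +5 (E1 requires Δl = ±1)
(h) forbidden — Δl = -2 (E1 requires Δl = ±1)
(i) forbidden — Δl = +3 (E1 requires Δl = ±1)
Total allowed: 2 of 9.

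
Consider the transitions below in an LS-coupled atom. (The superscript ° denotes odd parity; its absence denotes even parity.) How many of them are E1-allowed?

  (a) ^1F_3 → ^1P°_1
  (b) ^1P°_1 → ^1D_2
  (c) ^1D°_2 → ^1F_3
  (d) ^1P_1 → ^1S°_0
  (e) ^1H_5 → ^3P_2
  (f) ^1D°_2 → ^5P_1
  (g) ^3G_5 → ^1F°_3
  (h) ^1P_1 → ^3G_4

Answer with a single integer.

3

(a) forbidden (ΔL, ΔJ fail)
(b) allowed
(c) allowed
(d) allowed
(e) forbidden (parity, ΔS, ΔL, ΔJ fail)
(f) forbidden (ΔS fails)
(g) forbidden (ΔS, ΔJ fail)
(h) forbidden (parity, ΔS, ΔL, ΔJ fail)
Total allowed: 3 of 8.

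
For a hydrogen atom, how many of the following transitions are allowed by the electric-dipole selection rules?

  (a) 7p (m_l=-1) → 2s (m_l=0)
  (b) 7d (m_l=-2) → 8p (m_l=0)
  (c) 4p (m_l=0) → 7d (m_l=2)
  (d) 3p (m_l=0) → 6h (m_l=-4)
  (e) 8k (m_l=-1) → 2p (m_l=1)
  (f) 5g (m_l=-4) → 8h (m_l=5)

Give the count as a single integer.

1

(a) allowed
(b) forbidden — Δm_l = +2 (E1 requires Δm_l = 0, ±1)
(c) forbidden — Δm_l = +2 (E1 requires Δm_l = 0, ±1)
(d) forbidden — Δl = +4 (E1 requires Δl = ±1); Δm_l = -4 (E1 requires Δm_l = 0, ±1)
(e) forbidden — Δl = -6 (E1 requires Δl = ±1); Δm_l = +2 (E1 requires Δm_l = 0, ±1)
(f) forbidden — Δm_l = +9 (E1 requires Δm_l = 0, ±1)
Total allowed: 1 of 6.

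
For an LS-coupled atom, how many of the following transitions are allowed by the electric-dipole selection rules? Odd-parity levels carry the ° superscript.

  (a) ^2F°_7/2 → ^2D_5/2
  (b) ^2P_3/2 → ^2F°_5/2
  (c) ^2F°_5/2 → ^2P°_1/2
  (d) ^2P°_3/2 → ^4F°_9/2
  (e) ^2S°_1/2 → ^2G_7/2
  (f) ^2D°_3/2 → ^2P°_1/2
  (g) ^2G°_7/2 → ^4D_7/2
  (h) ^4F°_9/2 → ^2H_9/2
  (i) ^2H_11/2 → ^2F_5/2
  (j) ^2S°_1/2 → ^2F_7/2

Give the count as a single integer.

1

(a) allowed
(b) forbidden (ΔL fails)
(c) forbidden (parity, ΔL, ΔJ fail)
(d) forbidden (parity, ΔS, ΔL, ΔJ fail)
(e) forbidden (ΔL, ΔJ fail)
(f) forbidden (parity fails)
(g) forbidden (ΔS, ΔL fail)
(h) forbidden (ΔS, ΔL fail)
(i) forbidden (parity, ΔL, ΔJ fail)
(j) forbidden (ΔL, ΔJ fail)
Total allowed: 1 of 10.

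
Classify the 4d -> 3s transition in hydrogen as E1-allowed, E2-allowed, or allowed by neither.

Δl = 0 − 2 = -2; l_i + l_f = 2.
E1 (Δl = ±1): not satisfied.
E2 (Δl = 0,±2, l_i+l_f ≥ 2): satisfied.

E2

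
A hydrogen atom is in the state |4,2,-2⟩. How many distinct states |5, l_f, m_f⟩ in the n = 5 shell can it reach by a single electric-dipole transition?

4

E1 requires Δl = ±1, so l_f ∈ {1, 3}; with 0 ≤ l_f ≤ n_f−1 = 4, the allowed l_f values are {1, 3}.
For l_f = 1: m_f ∈ {m_i−1, m_i, m_i+1} ∩ [−1, 1] = {-1} → 1 state.
For l_f = 3: m_f ∈ {m_i−1, m_i, m_i+1} ∩ [−3, 3] = {-3, -2, -1} → 3 states.
Total: 4.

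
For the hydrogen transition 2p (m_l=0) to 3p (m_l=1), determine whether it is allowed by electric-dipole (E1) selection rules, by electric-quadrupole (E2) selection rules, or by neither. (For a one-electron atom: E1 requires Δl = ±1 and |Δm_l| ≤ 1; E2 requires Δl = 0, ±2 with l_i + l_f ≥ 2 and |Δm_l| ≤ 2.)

Δl = 1 − 1 = +0; l_i + l_f = 2.
Δm_l = +1.
E1 (Δl = ±1, |Δm_l| ≤ 1): not satisfied.
E2 (Δl = 0,±2, l_i+l_f ≥ 2, |Δm_l| ≤ 2): satisfied.

E2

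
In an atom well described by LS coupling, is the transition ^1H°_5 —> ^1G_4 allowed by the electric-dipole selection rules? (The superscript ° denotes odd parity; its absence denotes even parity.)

allowed

Reading off the term symbols: S 0→0, L 5→4, J 5→4, parity odd→even.
Parity must change: odd → even — ok.
ΔS = 0: S: 0 → 0 — ok.
ΔJ = 0, ±1 (not J=0↔0): J: 5 → 4, ΔJ = -1 — ok.
ΔL = 0, ±1 (not L=0↔0): L: 5 → 4, ΔL = -1 — ok.
All four E1 rules are satisfied.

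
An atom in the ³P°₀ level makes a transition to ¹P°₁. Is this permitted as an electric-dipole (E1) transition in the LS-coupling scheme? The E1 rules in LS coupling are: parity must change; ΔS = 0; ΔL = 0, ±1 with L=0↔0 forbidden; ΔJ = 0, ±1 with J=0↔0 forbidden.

Reading off the term symbols: S 1→0, L 1→1, J 0→1, parity odd→odd.
ΔS = 0: S: 1 → 0 — fails.
ΔL = 0, ±1 (not L=0↔0): L: 1 → 1, ΔL = +0 — ok.
ΔJ = 0, ±1 (not J=0↔0): J: 0 → 1, ΔJ = +1 — ok.
Parity must change: odd → odd — fails.
Rule(s) violated: parity, ΔS.

forbidden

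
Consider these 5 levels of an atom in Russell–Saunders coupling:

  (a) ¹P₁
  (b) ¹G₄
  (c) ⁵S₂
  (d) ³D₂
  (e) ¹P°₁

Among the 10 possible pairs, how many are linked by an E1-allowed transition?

1

(a)–(b): forbidden (parity, ΔL, ΔJ).
(a)–(c): forbidden (parity, ΔS).
(a)–(d): forbidden (parity, ΔS).
(a)–(e): allowed.
(b)–(c): forbidden (parity, ΔS, ΔL, ΔJ).
(b)–(d): forbidden (parity, ΔS, ΔL, ΔJ).
(b)–(e): forbidden (ΔL, ΔJ).
(c)–(d): forbidden (parity, ΔS, ΔL).
(c)–(e): forbidden (ΔS).
(d)–(e): forbidden (ΔS).
Allowed pairs: 1 of 10.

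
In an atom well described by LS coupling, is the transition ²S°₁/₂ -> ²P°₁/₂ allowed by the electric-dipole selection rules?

Reading off the term symbols: S 1/2→1/2, L 0→1, J 1/2→1/2, parity odd→odd.
Parity must change: odd → odd — violated.
ΔS = 0: S: 1/2 → 1/2 — satisfied.
ΔL = 0, ±1 (not L=0↔0): L: 0 → 1, ΔL = +1 — satisfied.
ΔJ = 0, ±1 (not J=0↔0): J: 1/2 → 1/2, ΔJ = +0 — satisfied.
Rule(s) violated: parity.

forbidden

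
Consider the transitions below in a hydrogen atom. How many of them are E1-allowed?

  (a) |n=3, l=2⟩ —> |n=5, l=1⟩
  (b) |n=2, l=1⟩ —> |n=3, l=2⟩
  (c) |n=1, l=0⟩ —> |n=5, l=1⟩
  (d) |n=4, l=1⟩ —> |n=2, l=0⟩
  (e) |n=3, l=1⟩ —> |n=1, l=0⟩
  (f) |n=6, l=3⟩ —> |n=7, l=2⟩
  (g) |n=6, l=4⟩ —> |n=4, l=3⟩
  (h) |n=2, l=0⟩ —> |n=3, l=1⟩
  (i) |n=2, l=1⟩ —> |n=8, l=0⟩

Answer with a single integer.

(a) allowed
(b) allowed
(c) allowed
(d) allowed
(e) allowed
(f) allowed
(g) allowed
(h) allowed
(i) allowed
Total allowed: 9 of 9.

9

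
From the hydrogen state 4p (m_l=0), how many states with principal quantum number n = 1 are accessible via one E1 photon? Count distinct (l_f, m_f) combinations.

1

E1 requires Δl = ±1, so l_f ∈ {0, 2}; with 0 ≤ l_f ≤ n_f−1 = 0, the allowed l_f values are {0}.
For l_f = 0: m_f ∈ {m_i−1, m_i, m_i+1} ∩ [−0, 0] = {0} → 1 state.
Total: 1.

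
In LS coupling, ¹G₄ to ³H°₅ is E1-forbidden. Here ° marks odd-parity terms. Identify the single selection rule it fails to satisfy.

Initial level: S=0, L=4, J=4, parity even. Final level: S=1, L=5, J=5, parity odd.
Parity must change: even → odd — ✓.
ΔS = 0: S: 0 → 1 — ✗.
ΔL = 0, ±1 (not L=0↔0): L: 4 → 5, ΔL = +1 — ✓.
ΔJ = 0, ±1 (not J=0↔0): J: 4 → 5, ΔJ = +1 — ✓.

the ΔS = 0 rule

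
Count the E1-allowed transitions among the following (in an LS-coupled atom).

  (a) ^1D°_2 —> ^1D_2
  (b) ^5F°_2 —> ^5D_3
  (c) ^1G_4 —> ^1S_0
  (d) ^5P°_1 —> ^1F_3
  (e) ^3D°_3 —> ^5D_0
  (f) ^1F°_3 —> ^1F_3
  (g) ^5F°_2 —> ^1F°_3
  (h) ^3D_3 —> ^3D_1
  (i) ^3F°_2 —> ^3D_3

(a) allowed
(b) allowed
(c) forbidden (parity, ΔL, ΔJ fail)
(d) forbidden (ΔS, ΔL, ΔJ fail)
(e) forbidden (ΔS, ΔJ fail)
(f) allowed
(g) forbidden (parity, ΔS fail)
(h) forbidden (parity, ΔJ fail)
(i) allowed
Total allowed: 4 of 9.

4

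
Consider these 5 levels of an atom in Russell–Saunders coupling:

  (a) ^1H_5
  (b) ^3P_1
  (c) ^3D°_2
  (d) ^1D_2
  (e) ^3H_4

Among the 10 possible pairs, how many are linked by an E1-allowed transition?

(a)–(b): forbidden (parity, ΔS, ΔL, ΔJ).
(a)–(c): forbidden (ΔS, ΔL, ΔJ).
(a)–(d): forbidden (parity, ΔL, ΔJ).
(a)–(e): forbidden (parity, ΔS).
(b)–(c): allowed.
(b)–(d): forbidden (parity, ΔS).
(b)–(e): forbidden (parity, ΔL, ΔJ).
(c)–(d): forbidden (ΔS).
(c)–(e): forbidden (ΔL, ΔJ).
(d)–(e): forbidden (parity, ΔS, ΔL, ΔJ).
Allowed pairs: 1 of 10.

1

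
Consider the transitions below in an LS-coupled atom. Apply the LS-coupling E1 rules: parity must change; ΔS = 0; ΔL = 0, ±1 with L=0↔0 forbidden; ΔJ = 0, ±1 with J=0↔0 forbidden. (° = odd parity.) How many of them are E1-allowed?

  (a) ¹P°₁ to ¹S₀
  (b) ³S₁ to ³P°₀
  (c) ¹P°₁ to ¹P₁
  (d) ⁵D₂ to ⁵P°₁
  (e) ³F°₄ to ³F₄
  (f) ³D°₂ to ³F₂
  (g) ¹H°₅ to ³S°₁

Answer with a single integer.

(a) allowed
(b) allowed
(c) allowed
(d) allowed
(e) allowed
(f) allowed
(g) forbidden (parity, ΔS, ΔL, ΔJ fail)
Total allowed: 6 of 7.

6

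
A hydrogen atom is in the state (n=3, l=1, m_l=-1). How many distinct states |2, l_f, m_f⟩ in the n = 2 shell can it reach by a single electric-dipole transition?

1

E1 requires Δl = ±1, so l_f ∈ {0, 2}; with 0 ≤ l_f ≤ n_f−1 = 1, the allowed l_f values are {0}.
For l_f = 0: m_f ∈ {m_i−1, m_i, m_i+1} ∩ [−0, 0] = {0} → 1 state.
Total: 1.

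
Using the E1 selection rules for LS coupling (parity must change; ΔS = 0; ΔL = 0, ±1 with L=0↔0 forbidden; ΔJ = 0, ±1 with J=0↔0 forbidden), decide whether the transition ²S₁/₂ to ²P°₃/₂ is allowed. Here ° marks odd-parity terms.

allowed

Initial level: S=1/2, L=0, J=1/2, parity even. Final level: S=1/2, L=1, J=3/2, parity odd.
Parity must change: even → odd — ✓.
ΔS = 0: S: 1/2 → 1/2 — ✓.
ΔL = 0, ±1 (not L=0↔0): L: 0 → 1, ΔL = +1 — ✓.
ΔJ = 0, ±1 (not J=0↔0): J: 1/2 → 3/2, ΔJ = +1 — ✓.
All four E1 rules are satisfied.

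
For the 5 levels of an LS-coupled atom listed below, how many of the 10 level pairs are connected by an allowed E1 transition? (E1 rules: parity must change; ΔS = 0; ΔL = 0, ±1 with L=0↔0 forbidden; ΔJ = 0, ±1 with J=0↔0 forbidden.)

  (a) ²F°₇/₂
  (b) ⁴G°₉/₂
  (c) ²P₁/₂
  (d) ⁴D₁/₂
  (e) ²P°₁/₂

1

(a)–(b): forbidden (parity, ΔS).
(a)–(c): forbidden (ΔL, ΔJ).
(a)–(d): forbidden (ΔS, ΔJ).
(a)–(e): forbidden (parity, ΔL, ΔJ).
(b)–(c): forbidden (ΔS, ΔL, ΔJ).
(b)–(d): forbidden (ΔL, ΔJ).
(b)–(e): forbidden (parity, ΔS, ΔL, ΔJ).
(c)–(d): forbidden (parity, ΔS).
(c)–(e): allowed.
(d)–(e): forbidden (ΔS).
Allowed pairs: 1 of 10.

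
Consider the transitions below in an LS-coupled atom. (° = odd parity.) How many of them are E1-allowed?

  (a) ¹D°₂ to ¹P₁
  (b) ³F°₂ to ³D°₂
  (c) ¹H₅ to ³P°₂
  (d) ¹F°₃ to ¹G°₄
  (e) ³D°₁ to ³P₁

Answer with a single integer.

(a) allowed
(b) forbidden (parity fails)
(c) forbidden (ΔS, ΔL, ΔJ fail)
(d) forbidden (parity fails)
(e) allowed
Total allowed: 2 of 5.

2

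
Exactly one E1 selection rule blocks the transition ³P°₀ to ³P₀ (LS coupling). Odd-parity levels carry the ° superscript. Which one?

Parity must change: odd → even — satisfied.
ΔS = 0: S: 1 → 1 — satisfied.
ΔL = 0, ±1 (not L=0↔0): L: 1 → 1, ΔL = +0 — satisfied.
ΔJ = 0, ±1 (not J=0↔0): J: 0 → 0, ΔJ = +0 — violated.

the J=0 ↔ J=0 exclusion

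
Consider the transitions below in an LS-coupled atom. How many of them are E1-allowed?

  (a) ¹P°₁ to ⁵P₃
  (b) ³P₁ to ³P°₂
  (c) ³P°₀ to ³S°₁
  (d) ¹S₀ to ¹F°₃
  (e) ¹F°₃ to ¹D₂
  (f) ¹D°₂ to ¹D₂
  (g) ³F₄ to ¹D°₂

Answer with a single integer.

(a) forbidden (ΔS, ΔJ fail)
(b) allowed
(c) forbidden (parity fails)
(d) forbidden (ΔL, ΔJ fail)
(e) allowed
(f) allowed
(g) forbidden (ΔS, ΔJ fail)
Total allowed: 3 of 7.

3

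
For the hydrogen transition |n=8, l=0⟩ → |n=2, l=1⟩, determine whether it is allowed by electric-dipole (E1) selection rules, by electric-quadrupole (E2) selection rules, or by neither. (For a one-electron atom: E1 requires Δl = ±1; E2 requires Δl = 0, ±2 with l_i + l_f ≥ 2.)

Δl = 1 − 0 = +1; l_i + l_f = 1.
E1 (Δl = ±1): satisfied.
E2 (Δl = 0,±2, l_i+l_f ≥ 2): not satisfied.

E1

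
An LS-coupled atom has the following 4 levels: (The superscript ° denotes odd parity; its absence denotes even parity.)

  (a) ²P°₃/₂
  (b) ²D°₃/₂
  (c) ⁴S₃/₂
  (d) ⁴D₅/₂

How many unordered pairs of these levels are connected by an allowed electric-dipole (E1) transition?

(a)–(b): forbidden (parity).
(a)–(c): forbidden (ΔS).
(a)–(d): forbidden (ΔS).
(b)–(c): forbidden (ΔS, ΔL).
(b)–(d): forbidden (ΔS).
(c)–(d): forbidden (parity, ΔL).
Allowed pairs: 0 of 6.

0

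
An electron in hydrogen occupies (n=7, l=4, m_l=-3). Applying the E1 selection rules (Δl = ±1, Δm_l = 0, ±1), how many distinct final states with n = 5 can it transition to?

2

E1 requires Δl = ±1, so l_f ∈ {3, 5}; with 0 ≤ l_f ≤ n_f−1 = 4, the allowed l_f values are {3}.
For l_f = 3: m_f ∈ {m_i−1, m_i, m_i+1} ∩ [−3, 3] = {-3, -2} → 2 states.
Total: 2.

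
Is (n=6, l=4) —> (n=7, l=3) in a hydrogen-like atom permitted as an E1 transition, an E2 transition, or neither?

Δl = 3 − 4 = -1; l_i + l_f = 7.
E1 (Δl = ±1): satisfied.
E2 (Δl = 0,±2, l_i+l_f ≥ 2): not satisfied.

E1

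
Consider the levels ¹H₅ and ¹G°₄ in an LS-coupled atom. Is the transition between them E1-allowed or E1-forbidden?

Reading off the term symbols: S 0→0, L 5→4, J 5→4, parity even→odd.
Parity must change: even → odd — satisfied.
ΔS = 0: S: 0 → 0 — satisfied.
ΔL = 0, ±1 (not L=0↔0): L: 5 → 4, ΔL = -1 — satisfied.
ΔJ = 0, ±1 (not J=0↔0): J: 5 → 4, ΔJ = -1 — satisfied.
All four E1 rules are satisfied.

allowed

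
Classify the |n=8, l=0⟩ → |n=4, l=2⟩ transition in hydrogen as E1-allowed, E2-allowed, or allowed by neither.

Δl = 2 − 0 = +2; l_i + l_f = 2.
E1 (Δl = ±1): not satisfied.
E2 (Δl = 0,±2, l_i+l_f ≥ 2): satisfied.

E2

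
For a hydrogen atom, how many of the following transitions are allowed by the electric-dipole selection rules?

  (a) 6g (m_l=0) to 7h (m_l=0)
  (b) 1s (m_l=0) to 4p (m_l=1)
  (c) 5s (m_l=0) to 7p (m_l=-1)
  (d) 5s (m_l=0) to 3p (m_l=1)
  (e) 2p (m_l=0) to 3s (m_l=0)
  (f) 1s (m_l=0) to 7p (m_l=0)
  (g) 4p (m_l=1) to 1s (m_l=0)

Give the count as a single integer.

(a) allowed
(b) allowed
(c) allowed
(d) allowed
(e) allowed
(f) allowed
(g) allowed
Total allowed: 7 of 7.

7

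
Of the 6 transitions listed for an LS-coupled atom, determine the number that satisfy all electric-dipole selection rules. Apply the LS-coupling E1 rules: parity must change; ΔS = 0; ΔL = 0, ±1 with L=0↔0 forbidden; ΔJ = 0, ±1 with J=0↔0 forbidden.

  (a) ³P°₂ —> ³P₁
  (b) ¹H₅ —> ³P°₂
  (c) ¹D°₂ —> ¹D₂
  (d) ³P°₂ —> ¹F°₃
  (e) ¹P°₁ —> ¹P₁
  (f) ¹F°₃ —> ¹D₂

4

(a) allowed
(b) forbidden (ΔS, ΔL, ΔJ fail)
(c) allowed
(d) forbidden (parity, ΔS, ΔL fail)
(e) allowed
(f) allowed
Total allowed: 4 of 6.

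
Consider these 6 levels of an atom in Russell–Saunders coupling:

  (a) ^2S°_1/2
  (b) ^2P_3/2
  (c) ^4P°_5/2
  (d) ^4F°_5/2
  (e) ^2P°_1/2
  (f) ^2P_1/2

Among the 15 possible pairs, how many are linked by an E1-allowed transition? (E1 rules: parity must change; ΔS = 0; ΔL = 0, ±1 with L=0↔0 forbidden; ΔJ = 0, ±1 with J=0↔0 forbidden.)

4

(a)–(b): allowed.
(a)–(c): forbidden (parity, ΔS, ΔJ).
(a)–(d): forbidden (parity, ΔS, ΔL, ΔJ).
(a)–(e): forbidden (parity).
(a)–(f): allowed.
(b)–(c): forbidden (ΔS).
(b)–(d): forbidden (ΔS, ΔL).
(b)–(e): allowed.
(b)–(f): forbidden (parity).
(c)–(d): forbidden (parity, ΔL).
(c)–(e): forbidden (parity, ΔS, ΔJ).
(c)–(f): forbidden (ΔS, ΔJ).
(d)–(e): forbidden (parity, ΔS, ΔL, ΔJ).
(d)–(f): forbidden (ΔS, ΔL, ΔJ).
(e)–(f): allowed.
Allowed pairs: 4 of 15.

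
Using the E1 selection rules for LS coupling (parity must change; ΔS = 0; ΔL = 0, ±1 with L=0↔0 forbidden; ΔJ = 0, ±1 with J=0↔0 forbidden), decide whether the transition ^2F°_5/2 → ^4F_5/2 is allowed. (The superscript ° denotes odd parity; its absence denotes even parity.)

forbidden

ΔJ = 0, ±1 (not J=0↔0): J: 5/2 → 5/2, ΔJ = +0 — satisfied.
ΔS = 0: S: 1/2 → 3/2 — violated.
Parity must change: odd → even — satisfied.
ΔL = 0, ±1 (not L=0↔0): L: 3 → 3, ΔL = +0 — satisfied.
Rule(s) violated: ΔS.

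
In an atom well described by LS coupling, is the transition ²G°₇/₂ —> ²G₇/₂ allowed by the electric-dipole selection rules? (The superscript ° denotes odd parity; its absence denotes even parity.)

allowed

Parity must change: odd → even — ok.
ΔS = 0: S: 1/2 → 1/2 — ok.
ΔL = 0, ±1 (not L=0↔0): L: 4 → 4, ΔL = +0 — ok.
ΔJ = 0, ±1 (not J=0↔0): J: 7/2 → 7/2, ΔJ = +0 — ok.
All four E1 rules are satisfied.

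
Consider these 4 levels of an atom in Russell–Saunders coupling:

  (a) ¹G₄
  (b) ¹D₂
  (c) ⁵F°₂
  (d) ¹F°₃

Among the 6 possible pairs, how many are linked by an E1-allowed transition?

2

(a)–(b): forbidden (parity, ΔL, ΔJ).
(a)–(c): forbidden (ΔS, ΔJ).
(a)–(d): allowed.
(b)–(c): forbidden (ΔS).
(b)–(d): allowed.
(c)–(d): forbidden (parity, ΔS).
Allowed pairs: 2 of 6.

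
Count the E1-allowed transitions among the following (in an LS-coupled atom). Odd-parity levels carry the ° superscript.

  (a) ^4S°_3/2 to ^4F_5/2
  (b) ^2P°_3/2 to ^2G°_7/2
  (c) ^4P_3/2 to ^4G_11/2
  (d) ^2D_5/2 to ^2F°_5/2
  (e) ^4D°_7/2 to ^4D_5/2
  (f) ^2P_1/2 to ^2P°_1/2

3

(a) forbidden (ΔL fails)
(b) forbidden (parity, ΔL, ΔJ fail)
(c) forbidden (parity, ΔL, ΔJ fail)
(d) allowed
(e) allowed
(f) allowed
Total allowed: 3 of 6.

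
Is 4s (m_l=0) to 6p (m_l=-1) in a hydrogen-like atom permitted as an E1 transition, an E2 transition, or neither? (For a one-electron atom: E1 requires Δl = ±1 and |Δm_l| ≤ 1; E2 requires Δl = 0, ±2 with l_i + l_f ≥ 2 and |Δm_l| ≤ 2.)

Δl = 1 − 0 = +1; l_i + l_f = 1.
Δm_l = -1.
E1 (Δl = ±1, |Δm_l| ≤ 1): satisfied.
E2 (Δl = 0,±2, l_i+l_f ≥ 2, |Δm_l| ≤ 2): not satisfied.

E1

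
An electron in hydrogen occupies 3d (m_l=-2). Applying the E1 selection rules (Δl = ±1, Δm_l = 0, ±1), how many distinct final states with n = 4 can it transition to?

E1 requires Δl = ±1, so l_f ∈ {1, 3}; with 0 ≤ l_f ≤ n_f−1 = 3, the allowed l_f values are {1, 3}.
For l_f = 1: m_f ∈ {m_i−1, m_i, m_i+1} ∩ [−1, 1] = {-1} → 1 state.
For l_f = 3: m_f ∈ {m_i−1, m_i, m_i+1} ∩ [−3, 3] = {-3, -2, -1} → 3 states.
Total: 4.

4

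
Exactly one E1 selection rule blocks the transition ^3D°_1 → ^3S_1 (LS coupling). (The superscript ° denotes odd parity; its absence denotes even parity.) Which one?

the ΔL = 0, ±1 rule

Reading off the term symbols: S 1→1, L 2→0, J 1→1, parity odd→even.
Parity must change: odd → even — passes.
ΔS = 0: S: 1 → 1 — passes.
ΔL = 0, ±1 (not L=0↔0): L: 2 → 0, ΔL = -2 — fails.
ΔJ = 0, ±1 (not J=0↔0): J: 1 → 1, ΔJ = +0 — passes.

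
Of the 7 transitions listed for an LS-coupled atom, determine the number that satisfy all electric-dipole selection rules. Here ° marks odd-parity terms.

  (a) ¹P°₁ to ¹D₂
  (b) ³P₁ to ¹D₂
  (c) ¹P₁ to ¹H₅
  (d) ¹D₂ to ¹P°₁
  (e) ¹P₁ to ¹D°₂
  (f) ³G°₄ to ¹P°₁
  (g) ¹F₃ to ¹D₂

3

(a) allowed
(b) forbidden (parity, ΔS fail)
(c) forbidden (parity, ΔL, ΔJ fail)
(d) allowed
(e) allowed
(f) forbidden (parity, ΔS, ΔL, ΔJ fail)
(g) forbidden (parity fails)
Total allowed: 3 of 7.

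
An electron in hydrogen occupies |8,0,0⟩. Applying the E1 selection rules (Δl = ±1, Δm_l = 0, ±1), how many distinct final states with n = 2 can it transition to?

E1 requires Δl = ±1, so l_f ∈ {-1, 1}; with 0 ≤ l_f ≤ n_f−1 = 1, the allowed l_f values are {1}.
For l_f = 1: m_f ∈ {m_i−1, m_i, m_i+1} ∩ [−1, 1] = {-1, 0, 1} → 3 states.
Total: 3.

3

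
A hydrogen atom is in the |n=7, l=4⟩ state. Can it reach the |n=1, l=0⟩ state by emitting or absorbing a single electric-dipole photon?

forbidden

Initial l = 4, final l = 0, so Δl = -4. E1 requires Δl = ±1: fails.
The transition is electric-dipole forbidden.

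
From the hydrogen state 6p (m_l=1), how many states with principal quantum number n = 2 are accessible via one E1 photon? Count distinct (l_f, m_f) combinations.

E1 requires Δl = ±1, so l_f ∈ {0, 2}; with 0 ≤ l_f ≤ n_f−1 = 1, the allowed l_f values are {0}.
For l_f = 0: m_f ∈ {m_i−1, m_i, m_i+1} ∩ [−0, 0] = {0} → 1 state.
Total: 1.

1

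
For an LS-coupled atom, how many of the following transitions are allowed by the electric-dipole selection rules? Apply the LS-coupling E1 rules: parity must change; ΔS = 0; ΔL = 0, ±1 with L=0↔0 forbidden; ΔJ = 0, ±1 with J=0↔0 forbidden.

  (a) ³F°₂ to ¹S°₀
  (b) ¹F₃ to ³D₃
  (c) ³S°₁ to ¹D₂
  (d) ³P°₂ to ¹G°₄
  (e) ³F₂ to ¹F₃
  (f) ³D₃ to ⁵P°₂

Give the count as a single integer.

0

(a) forbidden (parity, ΔS, ΔL, ΔJ fail)
(b) forbidden (parity, ΔS fail)
(c) forbidden (ΔS, ΔL fail)
(d) forbidden (parity, ΔS, ΔL, ΔJ fail)
(e) forbidden (parity, ΔS fail)
(f) forbidden (ΔS fails)
Total allowed: 0 of 6.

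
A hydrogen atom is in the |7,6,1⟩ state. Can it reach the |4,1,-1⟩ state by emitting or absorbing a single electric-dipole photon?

l: 6 → 1 (Δl = -5). Δl = ±1 violated.
Δm_l = -1 − (1) = -2. E1 requires Δm_l = 0, ±1: violated.
The transition is electric-dipole forbidden.

forbidden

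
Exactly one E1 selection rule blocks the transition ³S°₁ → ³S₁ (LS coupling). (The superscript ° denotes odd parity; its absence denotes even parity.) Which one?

the L=0 ↔ L=0 exclusion

Initial level: S=1, L=0, J=1, parity odd. Final level: S=1, L=0, J=1, parity even.
Parity must change: odd → even — passes.
ΔS = 0: S: 1 → 1 — passes.
ΔL = 0, ±1 (not L=0↔0): L: 0 → 0, ΔL = +0 — fails.
ΔJ = 0, ±1 (not J=0↔0): J: 1 → 1, ΔJ = +0 — passes.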